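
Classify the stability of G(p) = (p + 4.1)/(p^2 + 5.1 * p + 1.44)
Denominator: p^2 + 5.1*p + 1.44 = (p + 0.3)(p + 4.8). Poles: -0.3, -4.8. Stable (all poles in LHP)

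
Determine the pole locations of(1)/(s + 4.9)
Set denominator = 0: s + 4.9 = 0 → Poles: -4.9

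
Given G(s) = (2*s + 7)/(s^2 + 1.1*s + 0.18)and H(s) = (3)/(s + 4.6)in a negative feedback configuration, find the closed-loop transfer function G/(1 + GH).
Closed-loop T = G/(1+GH).
Numerator: G_num * H_den = 2*s^2 + 16.2*s + 32.2.
Denominator: G_den * H_den + G_num * H_num = (s^3 + 5.7*s^2 + 5.24*s + 0.828) + (6*s + 21) = s^3 + 5.7*s^2 + 11.24*s + 21.828.
T(s) = (2*s^2 + 16.2*s + 32.2)/(s^3 + 5.7*s^2 + 11.24*s + 21.828)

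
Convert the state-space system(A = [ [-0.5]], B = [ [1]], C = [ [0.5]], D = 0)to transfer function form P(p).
P(p) = C(pI - A)⁻¹B + D.
Characteristic polynomial det(pI - A) = p + 0.5.
Numerator from C·adj(pI-A)·B + D·det(pI-A) = 0.5.
P(p) = (0.5)/(p + 0.5)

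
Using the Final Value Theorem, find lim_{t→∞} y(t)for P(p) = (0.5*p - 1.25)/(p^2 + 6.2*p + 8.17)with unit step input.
FVT: lim_{t→∞} y(t) = lim_{p→0} p*Y(p) where Y(p) = P(p)/p.
= lim_{p→0} P(p) = P(0) = num(0)/den(0) = -1.25/8.17 = -0.153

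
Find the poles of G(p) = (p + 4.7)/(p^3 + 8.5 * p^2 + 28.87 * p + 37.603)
Set denominator = 0: p^3 + 8.5*p^2 + 28.87*p + 37.603 = (p + 3.1)(p^2 + 5.4*p + 12.13) = 0 → Poles: -2.7 + 2.2j, -2.7 - 2.2j, -3.1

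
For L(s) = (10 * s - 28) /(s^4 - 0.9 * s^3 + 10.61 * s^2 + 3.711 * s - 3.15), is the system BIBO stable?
Denominator: s^4 - 0.9*s^3 + 10.61*s^2 + 3.711*s - 3.15 = (s + 0.7)(s - 0.4)(s^2 - 1.2*s + 11.25). Poles: -0.7, 0.4, 0.6 + 3.3j, 0.6 - 3.3j. All Re(p)<0: No (unstable)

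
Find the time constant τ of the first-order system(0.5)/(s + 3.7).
First-order system: τ = -1/pole. Pole = -3.7. τ = -1/(-3.7) = 0.2703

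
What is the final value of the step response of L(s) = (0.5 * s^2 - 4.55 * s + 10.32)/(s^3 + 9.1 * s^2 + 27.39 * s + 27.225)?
FVT: lim_{t→∞} y(t) = lim_{s→0} s*Y(s) where Y(s) = L(s)/s.
= lim_{s→0} L(s) = L(0) = num(0)/den(0) = 10.32/27.225 = 0.3791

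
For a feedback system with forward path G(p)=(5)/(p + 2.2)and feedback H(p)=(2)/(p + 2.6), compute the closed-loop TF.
Closed-loop T = G/(1+GH).
Numerator: G_num * H_den = 5*p + 13.
Denominator: G_den * H_den + G_num * H_num = (p^2 + 4.8*p + 5.72) + (10) = p^2 + 4.8*p + 15.72.
T(p) = (5*p + 13)/(p^2 + 4.8*p + 15.72)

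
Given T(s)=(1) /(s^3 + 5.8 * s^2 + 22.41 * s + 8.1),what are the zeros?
Numerator is a nonzero constant (1) → Zeros: none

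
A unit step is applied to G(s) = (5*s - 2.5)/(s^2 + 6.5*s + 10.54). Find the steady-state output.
FVT: lim_{t→∞} y(t) = lim_{s→0} s*Y(s) where Y(s) = G(s)/s.
= lim_{s→0} G(s) = G(0) = num(0)/den(0) = -2.5/10.54 = -0.2372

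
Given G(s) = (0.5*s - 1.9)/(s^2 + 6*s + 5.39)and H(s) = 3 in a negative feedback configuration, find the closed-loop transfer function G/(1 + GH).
Closed-loop T = G/(1+GH).
Numerator: G_num * H_den = 0.5*s - 1.9.
Denominator: G_den * H_den + G_num * H_num = (s^2 + 6*s + 5.39) + (1.5*s - 5.7) = s^2 + 7.5*s - 0.31.
T(s) = (0.5*s - 1.9)/(s^2 + 7.5*s - 0.31)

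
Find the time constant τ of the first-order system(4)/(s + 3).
First-order system: τ = -1/pole. Pole = -3. τ = -1/(-3) = 0.3333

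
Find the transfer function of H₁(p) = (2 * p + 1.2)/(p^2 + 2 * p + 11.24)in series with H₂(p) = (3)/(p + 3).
Series: H = H₁ · H₂ = (n₁·n₂)/(d₁·d₂).
Num: n₁·n₂ = 6*p + 3.6. Den: d₁·d₂ = p^3 + 5*p^2 + 17.24*p + 33.72.
H(p) = (6*p + 3.6)/(p^3 + 5*p^2 + 17.24*p + 33.72)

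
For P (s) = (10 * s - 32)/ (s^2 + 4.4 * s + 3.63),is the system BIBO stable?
Denominator: s^2 + 4.4*s + 3.63 = (s + 1.1)(s + 3.3). Poles: -1.1, -3.3. All Re(p)<0: Yes (stable)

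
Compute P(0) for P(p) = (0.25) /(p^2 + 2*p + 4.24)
DC gain = P(0) = num(0)/den(0) = 0.25/4.24 = 0.05896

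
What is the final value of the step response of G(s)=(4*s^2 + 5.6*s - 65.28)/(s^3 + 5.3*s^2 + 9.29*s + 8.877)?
FVT: lim_{t→∞} y(t) = lim_{s→0} s*Y(s) where Y(s) = G(s)/s.
= lim_{s→0} G(s) = G(0) = num(0)/den(0) = -65.28/8.877 = -7.354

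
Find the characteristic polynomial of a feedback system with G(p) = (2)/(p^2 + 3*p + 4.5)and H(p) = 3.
Characteristic poly = G_den * H_den + G_num * H_num = (p^2 + 3*p + 4.5) + (6) = p^2 + 3*p + 10.5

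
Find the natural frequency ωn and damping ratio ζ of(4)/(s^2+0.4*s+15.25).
Underdamped: complex pole -0.2 + 3.9j. ωn = |pole| = 3.905, ζ = -Re(pole)/ωn = 0.05121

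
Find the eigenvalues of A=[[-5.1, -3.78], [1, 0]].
Eigenvalues solve det(λI - A) = 0.
Characteristic polynomial: λ^2 + 5.1*λ + 3.78 = 0.
Factor: (λ + 0.9)(λ + 4.2) = 0.
Roots: -0.9, -4.2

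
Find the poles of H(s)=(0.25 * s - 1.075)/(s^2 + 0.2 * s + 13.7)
Set denominator = 0: s^2 + 0.2*s + 13.7 = 0 → Poles: -0.1 + 3.7j, -0.1 - 3.7j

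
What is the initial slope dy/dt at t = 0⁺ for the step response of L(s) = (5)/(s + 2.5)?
IVT: y'(0⁺) = lim_{s→∞} s²·Y(s) = lim_{s→∞} s·L(s).
deg(num) = 0, deg(den) = 1, relative degree = 1, so s·L(s) → (leading num)/(leading den) = 5/1 = 5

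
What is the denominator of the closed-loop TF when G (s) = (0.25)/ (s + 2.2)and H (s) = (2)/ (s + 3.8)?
Characteristic poly = G_den * H_den + G_num * H_num = (s^2 + 6*s + 8.36) + (0.5) = s^2 + 6*s + 8.86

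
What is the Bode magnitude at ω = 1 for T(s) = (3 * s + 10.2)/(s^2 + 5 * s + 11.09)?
Substitute s = j*1: T(j1) = 0.929893 - 0.163475j.
|T(j1)| = sqrt(Re² + Im²) = 0.9442.
20*log₁₀(0.9442) = -0.50 dB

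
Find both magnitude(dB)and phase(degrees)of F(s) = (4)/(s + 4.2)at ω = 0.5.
Substitute s = j*0.5: F(j0.5) = 0.939072 - 0.111794j.
|F| = 20*log₁₀(sqrt(Re²+Im²)) = -0.48 dB.
∠F = atan2(Im, Re) = -6.79°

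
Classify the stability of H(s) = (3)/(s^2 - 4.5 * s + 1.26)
Denominator: s^2 - 4.5*s + 1.26 = (s - 0.3)(s - 4.2). Poles: 0.3, 4.2. Unstable (2 pole(s) in RHP)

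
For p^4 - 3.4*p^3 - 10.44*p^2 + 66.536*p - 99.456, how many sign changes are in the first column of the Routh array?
Routh array:
p^4: [1, -10.44, -99.456]; p^3: [-3.4, 66.536]; p^2: [9.12941, -99.456]; p^1: [29.4963]; p^0: [-99.456]
First column: [1, -3.4, 9.12941, 29.4963, -99.456]. Sign changes = 3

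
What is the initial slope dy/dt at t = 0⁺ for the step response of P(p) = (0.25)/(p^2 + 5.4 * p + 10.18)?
IVT: y'(0⁺) = lim_{p→∞} p²·Y(p) = lim_{p→∞} p·P(p).
deg(num) = 0, deg(den) = 2, relative degree = 2 ≥ 2, so p·P(p) → 0. Initial slope = 0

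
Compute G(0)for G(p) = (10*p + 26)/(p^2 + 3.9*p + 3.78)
DC gain = G(0) = num(0)/den(0) = 26/3.78 = 6.878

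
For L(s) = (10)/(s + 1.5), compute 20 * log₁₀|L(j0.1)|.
Substitute s = j*0.1: L(j0.1) = 6.63717 - 0.442478j.
|L(j0.1)| = sqrt(Re² + Im²) = 6.652.
20*log₁₀(6.652) = 16.46 dB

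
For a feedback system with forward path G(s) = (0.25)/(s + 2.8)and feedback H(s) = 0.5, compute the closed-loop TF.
Closed-loop T = G/(1+GH).
Numerator: G_num * H_den = 0.25.
Denominator: G_den * H_den + G_num * H_num = (s + 2.8) + (0.125) = s + 2.925.
T(s) = (0.25)/(s + 2.925)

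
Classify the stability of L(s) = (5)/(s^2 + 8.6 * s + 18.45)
Denominator: s^2 + 8.6*s + 18.45 = (s + 4.5)(s + 4.1). Poles: -4.1, -4.5. Stable (all poles in LHP)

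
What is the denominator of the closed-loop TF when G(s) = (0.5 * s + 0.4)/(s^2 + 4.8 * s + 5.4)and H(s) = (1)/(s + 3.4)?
Characteristic poly = G_den * H_den + G_num * H_num = (s^3 + 8.2*s^2 + 21.72*s + 18.36) + (0.5*s + 0.4) = s^3 + 8.2*s^2 + 22.22*s + 18.76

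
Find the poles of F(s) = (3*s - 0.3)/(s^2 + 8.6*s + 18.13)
Set denominator = 0: s^2 + 8.6*s + 18.13 = (s + 4.9)(s + 3.7) = 0 → Poles: -3.7, -4.9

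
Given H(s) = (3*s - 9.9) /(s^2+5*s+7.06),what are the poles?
Set denominator = 0: s^2 + 5*s + 7.06 = 0 → Poles: -2.5 + 0.9j, -2.5 - 0.9j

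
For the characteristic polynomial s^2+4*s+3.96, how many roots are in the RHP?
s^2 + 4*s + 3.96 = (s + 2.2)(s + 1.8). Poles: -1.8, -2.2. RHP poles (Re>0): 0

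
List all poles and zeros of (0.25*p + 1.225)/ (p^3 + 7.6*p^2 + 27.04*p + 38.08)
Set denominator = 0: p^3 + 7.6*p^2 + 27.04*p + 38.08 = (p + 2.8)(p^2 + 4.8*p + 13.6) = 0 → Poles: -2.4 + 2.8j, -2.4 - 2.8j, -2.8
Set numerator = 0: 0.25*p + 1.225 = 0 → Zeros: -4.9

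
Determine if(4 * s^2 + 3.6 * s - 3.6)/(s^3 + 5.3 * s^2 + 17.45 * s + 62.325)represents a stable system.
Denominator: s^3 + 5.3*s^2 + 17.45*s + 62.325 = (s + 4.5)(s^2 + 0.8*s + 13.85). Poles: -0.4 + 3.7j, -0.4 - 3.7j, -4.5. All Re(p)<0: Yes (stable)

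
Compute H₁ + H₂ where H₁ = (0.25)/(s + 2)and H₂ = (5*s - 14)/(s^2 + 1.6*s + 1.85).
Parallel: H = H₁ + H₂ = (n₁·d₂ + n₂·d₁)/(d₁·d₂).
n₁·d₂ = 0.25*s^2 + 0.4*s + 0.4625. n₂·d₁ = 5*s^2 - 4*s - 28. Sum = 5.25*s^2 - 3.6*s - 27.5375. d₁·d₂ = s^3 + 3.6*s^2 + 5.05*s + 3.7.
H(s) = (5.25*s^2 - 3.6*s - 27.5375)/(s^3 + 3.6*s^2 + 5.05*s + 3.7)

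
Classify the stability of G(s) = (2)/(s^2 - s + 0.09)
Denominator: s^2 - s + 0.09 = (s - 0.1)(s - 0.9). Poles: 0.1, 0.9. Unstable (2 pole(s) in RHP)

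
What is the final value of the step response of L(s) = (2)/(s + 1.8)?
FVT: lim_{t→∞} y(t) = lim_{s→0} s*Y(s) where Y(s) = L(s)/s.
= lim_{s→0} L(s) = L(0) = num(0)/den(0) = 2/1.8 = 1.111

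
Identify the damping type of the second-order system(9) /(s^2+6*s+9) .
Standard form: ωn²/(s²+2ζωn·s+ωn²) gives ωn=3, ζ=1.
Critically damped (ζ = 1)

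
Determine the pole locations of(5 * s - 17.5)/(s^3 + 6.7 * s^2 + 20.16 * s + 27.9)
Set denominator = 0: s^3 + 6.7*s^2 + 20.16*s + 27.9 = (s + 3.1)(s^2 + 3.6*s + 9) = 0 → Poles: -1.8 + 2.4j, -1.8 - 2.4j, -3.1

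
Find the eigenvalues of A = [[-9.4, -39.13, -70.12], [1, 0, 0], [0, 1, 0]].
Eigenvalues solve det(λI - A) = 0.
Characteristic polynomial: λ^3 + 9.4*λ^2 + 39.13*λ + 70.12 = 0.
Factor: (λ + 4)(λ^2 + 5.4*λ + 17.53) = 0.
Roots: -2.7 + 3.2j, -2.7 - 3.2j, -4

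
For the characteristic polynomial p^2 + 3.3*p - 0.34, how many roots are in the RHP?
p^2 + 3.3*p - 0.34 = (p - 0.1)(p + 3.4). Poles: -3.4, 0.1. RHP poles (Re>0): 1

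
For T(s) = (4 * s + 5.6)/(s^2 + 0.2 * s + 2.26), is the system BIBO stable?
Denominator: s^2 + 0.2*s + 2.26. Poles: -0.1 + 1.5j, -0.1 - 1.5j. All Re(p)<0: Yes (stable)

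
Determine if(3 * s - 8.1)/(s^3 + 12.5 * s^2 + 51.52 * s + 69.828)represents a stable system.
Denominator: s^3 + 12.5*s^2 + 51.52*s + 69.828 = (s + 3.3)(s + 4.6)(s + 4.6). Poles: -3.3, -4.6, -4.6. All Re(p)<0: Yes (stable)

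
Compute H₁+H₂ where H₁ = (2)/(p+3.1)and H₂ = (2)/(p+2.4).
Parallel: H = H₁ + H₂ = (n₁·d₂ + n₂·d₁)/(d₁·d₂).
n₁·d₂ = 2*p + 4.8. n₂·d₁ = 2*p + 6.2. Sum = 4*p + 11. d₁·d₂ = p^2 + 5.5*p + 7.44.
H(p) = (4*p + 11)/(p^2 + 5.5*p + 7.44)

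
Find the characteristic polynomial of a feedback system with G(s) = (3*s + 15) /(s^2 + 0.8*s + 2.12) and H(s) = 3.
Characteristic poly = G_den * H_den + G_num * H_num = (s^2 + 0.8*s + 2.12) + (9*s + 45) = s^2 + 9.8*s + 47.12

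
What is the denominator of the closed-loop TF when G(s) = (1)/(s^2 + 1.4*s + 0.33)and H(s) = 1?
Characteristic poly = G_den * H_den + G_num * H_num = (s^2 + 1.4*s + 0.33) + (1) = s^2 + 1.4*s + 1.33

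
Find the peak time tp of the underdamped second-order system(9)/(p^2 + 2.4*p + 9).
Standard form: ωn²/(p²+2ζωn·p+ωn²) → ωn = 3, ζ = 0.4.
ωd = ωn·√(1-ζ²) = 3·√(1-0.4²) = 2.75.
tp = π/ωd = π/2.75 = 1.143 s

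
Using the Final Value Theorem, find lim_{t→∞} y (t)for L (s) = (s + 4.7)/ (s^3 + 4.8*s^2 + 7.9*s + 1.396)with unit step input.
FVT: lim_{t→∞} y(t) = lim_{s→0} s*Y(s) where Y(s) = L(s)/s.
= lim_{s→0} L(s) = L(0) = num(0)/den(0) = 4.7/1.396 = 3.367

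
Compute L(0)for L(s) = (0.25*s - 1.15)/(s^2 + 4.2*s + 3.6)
DC gain = L(0) = num(0)/den(0) = -1.15/3.6 = -0.3194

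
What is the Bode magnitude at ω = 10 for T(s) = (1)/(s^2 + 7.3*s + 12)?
Substitute s = j*10: T(j10) = -0.00673143 - 0.00558403j.
|T(j10)| = sqrt(Re² + Im²) = 0.008746.
20*log₁₀(0.008746) = -41.16 dB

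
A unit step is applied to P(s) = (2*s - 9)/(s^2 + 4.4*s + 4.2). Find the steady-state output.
FVT: lim_{t→∞} y(t) = lim_{s→0} s*Y(s) where Y(s) = P(s)/s.
= lim_{s→0} P(s) = P(0) = num(0)/den(0) = -9/4.2 = -2.143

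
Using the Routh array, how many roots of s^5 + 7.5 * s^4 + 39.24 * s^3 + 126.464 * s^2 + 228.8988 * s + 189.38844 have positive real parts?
Routh array:
s^5: [1, 39.24, 228.8988]; s^4: [7.5, 126.464, 189.38844]; s^3: [22.3781, 203.647]; s^2: [58.212, 189.38844]; s^1: [130.841]; s^0: [189.38844]
First column: [1, 7.5, 22.3781, 58.212, 130.841, 189.38844]. Sign changes = RHP roots = 0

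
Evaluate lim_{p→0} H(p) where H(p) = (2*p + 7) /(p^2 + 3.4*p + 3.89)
DC gain = H(0) = num(0)/den(0) = 7/3.89 = 1.799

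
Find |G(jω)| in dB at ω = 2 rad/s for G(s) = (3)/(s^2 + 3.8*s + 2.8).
Substitute s = j*2: G(j2) = -0.0608108 - 0.385135j.
|G(j2)| = sqrt(Re² + Im²) = 0.3899.
20*log₁₀(0.3899) = -8.18 dB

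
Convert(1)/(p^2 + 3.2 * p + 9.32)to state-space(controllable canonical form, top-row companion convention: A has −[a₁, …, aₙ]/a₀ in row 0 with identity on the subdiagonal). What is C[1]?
Reachable canonical form: C = numerator coefficients (right-aligned, zero-padded to length n).
num = 1, C = [[0, 1]].
C[1] = 1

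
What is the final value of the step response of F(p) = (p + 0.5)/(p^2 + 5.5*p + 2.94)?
FVT: lim_{t→∞} y(t) = lim_{p→0} p*Y(p) where Y(p) = F(p)/p.
= lim_{p→0} F(p) = F(0) = num(0)/den(0) = 0.5/2.94 = 0.1701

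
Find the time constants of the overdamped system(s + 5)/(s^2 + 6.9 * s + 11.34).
Overdamped: real poles at -2.7, -4.2. τ = -1/pole → τ₁ = 0.3704, τ₂ = 0.2381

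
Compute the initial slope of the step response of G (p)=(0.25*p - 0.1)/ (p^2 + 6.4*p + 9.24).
IVT: y'(0⁺) = lim_{p→∞} p²·Y(p) = lim_{p→∞} p·G(p).
deg(num) = 1, deg(den) = 2, relative degree = 1, so p·G(p) → (leading num)/(leading den) = 0.25/1 = 0.25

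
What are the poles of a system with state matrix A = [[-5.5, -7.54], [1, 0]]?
Eigenvalues solve det(λI - A) = 0.
Characteristic polynomial: λ^2 + 5.5*λ + 7.54 = 0.
Factor: (λ + 2.6)(λ + 2.9) = 0.
Roots: -2.6, -2.9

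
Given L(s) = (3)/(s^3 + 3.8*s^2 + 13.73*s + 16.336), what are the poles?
Set denominator = 0: s^3 + 3.8*s^2 + 13.73*s + 16.336 = (s + 1.6)(s^2 + 2.2*s + 10.21) = 0 → Poles: -1.1 + 3j, -1.1 - 3j, -1.6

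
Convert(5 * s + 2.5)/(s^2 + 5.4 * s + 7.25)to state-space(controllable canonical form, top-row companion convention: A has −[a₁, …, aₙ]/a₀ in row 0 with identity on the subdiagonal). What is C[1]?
Reachable canonical form: C = numerator coefficients (right-aligned, zero-padded to length n).
num = 5*s + 2.5, C = [[5, 2.5]].
C[1] = 2.5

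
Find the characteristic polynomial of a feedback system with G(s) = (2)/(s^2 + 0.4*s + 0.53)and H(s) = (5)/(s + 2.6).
Characteristic poly = G_den * H_den + G_num * H_num = (s^3 + 3*s^2 + 1.57*s + 1.378) + (10) = s^3 + 3*s^2 + 1.57*s + 11.378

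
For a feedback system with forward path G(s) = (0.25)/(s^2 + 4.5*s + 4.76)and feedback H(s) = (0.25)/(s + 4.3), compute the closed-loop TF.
Closed-loop T = G/(1+GH).
Numerator: G_num * H_den = 0.25*s + 1.075.
Denominator: G_den * H_den + G_num * H_num = (s^3 + 8.8*s^2 + 24.11*s + 20.468) + (0.0625) = s^3 + 8.8*s^2 + 24.11*s + 20.5305.
T(s) = (0.25*s + 1.075)/(s^3 + 8.8*s^2 + 24.11*s + 20.5305)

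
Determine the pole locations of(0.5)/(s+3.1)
Set denominator = 0: s + 3.1 = 0 → Poles: -3.1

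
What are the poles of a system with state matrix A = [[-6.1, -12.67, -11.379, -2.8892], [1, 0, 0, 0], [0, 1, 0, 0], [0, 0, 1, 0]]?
Eigenvalues solve det(λI - A) = 0.
Characteristic polynomial: λ^4 + 6.1*λ^3 + 12.67*λ^2 + 11.379*λ + 2.8892 = 0.
Factor: (λ + 3.1)(λ + 0.4)(λ^2 + 2.6*λ + 2.33) = 0.
Roots: -0.4, -1.3 + 0.8j, -1.3 - 0.8j, -3.1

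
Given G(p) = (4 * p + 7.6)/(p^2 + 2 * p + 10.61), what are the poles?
Set denominator = 0: p^2 + 2*p + 10.61 = 0 → Poles: -1 + 3.1j, -1 - 3.1j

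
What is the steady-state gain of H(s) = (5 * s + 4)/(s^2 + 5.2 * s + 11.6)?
DC gain = H(0) = num(0)/den(0) = 4/11.6 = 0.3448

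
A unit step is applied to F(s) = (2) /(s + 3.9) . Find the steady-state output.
FVT: lim_{t→∞} y(t) = lim_{s→0} s*Y(s) where Y(s) = F(s)/s.
= lim_{s→0} F(s) = F(0) = num(0)/den(0) = 2/3.9 = 0.5128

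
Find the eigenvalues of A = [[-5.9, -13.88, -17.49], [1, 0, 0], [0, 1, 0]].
Eigenvalues solve det(λI - A) = 0.
Characteristic polynomial: λ^3 + 5.9*λ^2 + 13.88*λ + 17.49 = 0.
Factor: (λ + 3.3)(λ^2 + 2.6*λ + 5.3) = 0.
Roots: -1.3 + 1.9j, -1.3 - 1.9j, -3.3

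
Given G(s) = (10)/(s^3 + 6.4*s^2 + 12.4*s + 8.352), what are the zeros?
Numerator is a nonzero constant (10) → Zeros: none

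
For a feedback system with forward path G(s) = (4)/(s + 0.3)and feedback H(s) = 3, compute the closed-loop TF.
Closed-loop T = G/(1+GH).
Numerator: G_num * H_den = 4.
Denominator: G_den * H_den + G_num * H_num = (s + 0.3) + (12) = s + 12.3.
T(s) = (4)/(s + 12.3)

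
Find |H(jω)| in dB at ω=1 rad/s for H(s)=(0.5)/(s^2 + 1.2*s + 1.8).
Substitute s = j*1: H(j1) = 0.192308 - 0.288462j.
|H(j1)| = sqrt(Re² + Im²) = 0.3467.
20*log₁₀(0.3467) = -9.20 dB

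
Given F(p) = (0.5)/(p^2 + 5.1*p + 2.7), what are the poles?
Set denominator = 0: p^2 + 5.1*p + 2.7 = (p + 0.6)(p + 4.5) = 0 → Poles: -0.6, -4.5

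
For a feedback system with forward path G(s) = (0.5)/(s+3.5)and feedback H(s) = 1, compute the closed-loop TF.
Closed-loop T = G/(1+GH).
Numerator: G_num * H_den = 0.5.
Denominator: G_den * H_den + G_num * H_num = (s + 3.5) + (0.5) = s + 4.
T(s) = (0.5)/(s + 4)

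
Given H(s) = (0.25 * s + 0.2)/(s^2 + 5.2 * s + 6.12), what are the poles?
Set denominator = 0: s^2 + 5.2*s + 6.12 = (s + 1.8)(s + 3.4) = 0 → Poles: -1.8, -3.4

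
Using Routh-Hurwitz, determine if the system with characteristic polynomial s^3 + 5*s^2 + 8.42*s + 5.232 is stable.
Routh array:
s^3: [1, 8.42]; s^2: [5, 5.232]; s^1: [7.3736]; s^0: [5.232]
First column: [1, 5, 7.3736, 5.232]. Sign changes = 0.
Yes, stable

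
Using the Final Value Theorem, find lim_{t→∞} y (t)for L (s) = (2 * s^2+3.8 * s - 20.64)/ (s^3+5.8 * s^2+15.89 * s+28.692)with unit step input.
FVT: lim_{t→∞} y(t) = lim_{s→0} s*Y(s) where Y(s) = L(s)/s.
= lim_{s→0} L(s) = L(0) = num(0)/den(0) = -20.64/28.692 = -0.7194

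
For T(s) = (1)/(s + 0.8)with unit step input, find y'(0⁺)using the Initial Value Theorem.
IVT: y'(0⁺) = lim_{s→∞} s²·Y(s) = lim_{s→∞} s·T(s).
deg(num) = 0, deg(den) = 1, relative degree = 1, so s·T(s) → (leading num)/(leading den) = 1/1 = 1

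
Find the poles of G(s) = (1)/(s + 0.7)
Set denominator = 0: s + 0.7 = 0 → Poles: -0.7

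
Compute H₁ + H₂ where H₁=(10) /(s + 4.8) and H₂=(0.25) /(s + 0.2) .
Parallel: H = H₁ + H₂ = (n₁·d₂ + n₂·d₁)/(d₁·d₂).
n₁·d₂ = 10*s + 2. n₂·d₁ = 0.25*s + 1.2. Sum = 10.25*s + 3.2. d₁·d₂ = s^2 + 5*s + 0.96.
H(s) = (10.25*s + 3.2)/(s^2 + 5*s + 0.96)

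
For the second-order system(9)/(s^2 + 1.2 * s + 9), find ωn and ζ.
Standard form: ωn²/(s²+2ζωn·s+ωn²).
const=9=ωn² → ωn=3, s coeff=1.2=2ζωn → ζ=0.2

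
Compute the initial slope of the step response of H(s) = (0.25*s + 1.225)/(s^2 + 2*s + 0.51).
IVT: y'(0⁺) = lim_{s→∞} s²·Y(s) = lim_{s→∞} s·H(s).
deg(num) = 1, deg(den) = 2, relative degree = 1, so s·H(s) → (leading num)/(leading den) = 0.25/1 = 0.25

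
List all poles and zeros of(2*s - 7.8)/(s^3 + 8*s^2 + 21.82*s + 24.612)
Set denominator = 0: s^3 + 8*s^2 + 21.82*s + 24.612 = (s + 4.2)(s^2 + 3.8*s + 5.86) = 0 → Poles: -1.9 + 1.5j, -1.9 - 1.5j, -4.2
Set numerator = 0: 2*s - 7.8 = 0 → Zeros: 3.9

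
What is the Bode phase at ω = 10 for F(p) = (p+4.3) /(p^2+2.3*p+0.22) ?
Substitute p = j*10: F(j10) = -0.0189846 - 0.104597j.
∠F(j10) = atan2(Im, Re) = atan2(-0.104597, -0.0189846) = -100.29°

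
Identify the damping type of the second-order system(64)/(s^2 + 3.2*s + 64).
Standard form: ωn²/(s²+2ζωn·s+ωn²) gives ωn=8, ζ=0.2.
Underdamped (ζ = 0.2 < 1)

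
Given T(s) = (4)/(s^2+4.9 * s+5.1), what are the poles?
Set denominator = 0: s^2 + 4.9*s + 5.1 = (s + 1.5)(s + 3.4) = 0 → Poles: -1.5, -3.4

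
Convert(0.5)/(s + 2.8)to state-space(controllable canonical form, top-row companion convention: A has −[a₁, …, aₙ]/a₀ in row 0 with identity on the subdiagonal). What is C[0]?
Reachable canonical form: C = numerator coefficients (right-aligned, zero-padded to length n).
num = 0.5, C = [[0.5]].
C[0] = 0.5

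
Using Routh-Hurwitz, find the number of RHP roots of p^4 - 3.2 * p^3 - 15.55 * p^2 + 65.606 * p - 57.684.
Routh array:
p^4: [1, -15.55, -57.684]; p^3: [-3.2, 65.606]; p^2: [4.95188, -57.684]; p^1: [28.3295]; p^0: [-57.684]
First column: [1, -3.2, 4.95188, 28.3295, -57.684]. Sign changes = RHP roots = 3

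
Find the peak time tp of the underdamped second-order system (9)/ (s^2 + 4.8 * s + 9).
Standard form: ωn²/(s²+2ζωn·s+ωn²) → ωn = 3, ζ = 0.8.
ωd = ωn·√(1-ζ²) = 3·√(1-0.8²) = 1.8.
tp = π/ωd = π/1.8 = 1.745 s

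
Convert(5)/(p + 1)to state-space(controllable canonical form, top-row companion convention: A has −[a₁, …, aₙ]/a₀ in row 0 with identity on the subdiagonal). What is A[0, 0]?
Reachable canonical form for den = p + 1: top row of A = -[a₁,a₂,...,aₙ]/a₀, ones on the subdiagonal, zeros elsewhere.
A = [[-1]].
A[0,0] = -1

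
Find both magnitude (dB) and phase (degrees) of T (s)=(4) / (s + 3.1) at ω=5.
Substitute s = j*5: T(j5) = 0.358278 - 0.577868j.
|T| = 20*log₁₀(sqrt(Re²+Im²)) = -3.35 dB.
∠T = atan2(Im, Re) = -58.20°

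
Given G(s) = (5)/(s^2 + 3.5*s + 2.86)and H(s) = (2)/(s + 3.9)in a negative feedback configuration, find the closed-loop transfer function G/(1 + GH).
Closed-loop T = G/(1+GH).
Numerator: G_num * H_den = 5*s + 19.5.
Denominator: G_den * H_den + G_num * H_num = (s^3 + 7.4*s^2 + 16.51*s + 11.154) + (10) = s^3 + 7.4*s^2 + 16.51*s + 21.154.
T(s) = (5*s + 19.5)/(s^3 + 7.4*s^2 + 16.51*s + 21.154)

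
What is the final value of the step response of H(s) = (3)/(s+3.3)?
FVT: lim_{t→∞} y(t) = lim_{s→0} s*Y(s) where Y(s) = H(s)/s.
= lim_{s→0} H(s) = H(0) = num(0)/den(0) = 3/3.3 = 0.9091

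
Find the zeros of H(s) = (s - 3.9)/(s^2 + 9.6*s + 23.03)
Set numerator = 0: s - 3.9 = 0 → Zeros: 3.9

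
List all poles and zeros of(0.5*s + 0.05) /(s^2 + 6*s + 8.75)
Set denominator = 0: s^2 + 6*s + 8.75 = (s + 3.5)(s + 2.5) = 0 → Poles: -2.5, -3.5
Set numerator = 0: 0.5*s + 0.05 = 0 → Zeros: -0.1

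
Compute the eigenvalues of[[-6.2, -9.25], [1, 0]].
Eigenvalues solve det(λI - A) = 0.
Characteristic polynomial: λ^2 + 6.2*λ + 9.25 = 0.
Factor: (λ + 3.7)(λ + 2.5) = 0.
Roots: -2.5, -3.7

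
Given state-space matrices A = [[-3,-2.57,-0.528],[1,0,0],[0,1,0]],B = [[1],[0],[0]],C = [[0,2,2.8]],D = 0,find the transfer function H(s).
H(s) = C(sI - A)⁻¹B + D.
Characteristic polynomial det(sI - A) = s^3 + 3*s^2 + 2.57*s + 0.528.
Numerator from C·adj(sI-A)·B + D·det(sI-A) = 2*s + 2.8.
H(s) = (2*s + 2.8)/(s^3 + 3*s^2 + 2.57*s + 0.528)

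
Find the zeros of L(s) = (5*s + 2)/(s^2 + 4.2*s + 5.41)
Set numerator = 0: 5*s + 2 = 0 → Zeros: -0.4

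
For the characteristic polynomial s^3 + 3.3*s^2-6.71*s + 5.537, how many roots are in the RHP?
s^3 + 3.3*s^2 - 6.71*s + 5.537 = (s + 4.9)(s^2 - 1.6*s + 1.13). Poles: -4.9, 0.8 + 0.7j, 0.8 - 0.7j. RHP poles (Re>0): 2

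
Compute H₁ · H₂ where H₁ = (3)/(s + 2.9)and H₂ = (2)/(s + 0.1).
Series: H = H₁ · H₂ = (n₁·n₂)/(d₁·d₂).
Num: n₁·n₂ = 6. Den: d₁·d₂ = s^2 + 3*s + 0.29.
H(s) = (6)/(s^2 + 3*s + 0.29)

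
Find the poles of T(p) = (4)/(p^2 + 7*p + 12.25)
Set denominator = 0: p^2 + 7*p + 12.25 = (p + 3.5)(p + 3.5) = 0 → Poles: -3.5, -3.5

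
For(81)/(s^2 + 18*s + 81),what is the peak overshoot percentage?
Standard form: ωn²/(s²+2ζωn·s+ωn²) → ωn = 9, ζ = 1.
ζ ≥ 1, so the response is non-oscillatory: peak overshoot = 0%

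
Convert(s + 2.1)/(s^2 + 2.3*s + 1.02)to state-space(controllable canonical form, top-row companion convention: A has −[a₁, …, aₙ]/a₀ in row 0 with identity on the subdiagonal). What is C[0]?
Reachable canonical form: C = numerator coefficients (right-aligned, zero-padded to length n).
num = s + 2.1, C = [[1, 2.1]].
C[0] = 1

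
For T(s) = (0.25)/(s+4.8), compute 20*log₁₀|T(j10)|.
Substitute s = j*10: T(j10) = 0.00975293 - 0.0203186j.
|T(j10)| = sqrt(Re² + Im²) = 0.02254.
20*log₁₀(0.02254) = -32.94 dB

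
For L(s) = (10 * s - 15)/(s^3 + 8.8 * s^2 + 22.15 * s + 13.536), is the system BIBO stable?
Denominator: s^3 + 8.8*s^2 + 22.15*s + 13.536 = (s + 4.7)(s + 0.9)(s + 3.2). Poles: -0.9, -3.2, -4.7. All Re(p)<0: Yes (stable)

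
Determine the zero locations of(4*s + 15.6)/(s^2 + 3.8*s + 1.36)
Set numerator = 0: 4*s + 15.6 = 0 → Zeros: -3.9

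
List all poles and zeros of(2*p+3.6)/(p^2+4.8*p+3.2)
Set denominator = 0: p^2 + 4.8*p + 3.2 = (p + 0.8)(p + 4) = 0 → Poles: -0.8, -4
Set numerator = 0: 2*p + 3.6 = 0 → Zeros: -1.8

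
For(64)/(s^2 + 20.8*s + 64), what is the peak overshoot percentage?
Standard form: ωn²/(s²+2ζωn·s+ωn²) → ωn = 8, ζ = 1.3.
ζ ≥ 1, so the response is non-oscillatory: peak overshoot = 0%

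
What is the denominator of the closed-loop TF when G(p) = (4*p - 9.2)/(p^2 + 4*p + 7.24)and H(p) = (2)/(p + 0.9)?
Characteristic poly = G_den * H_den + G_num * H_num = (p^3 + 4.9*p^2 + 10.84*p + 6.516) + (8*p - 18.4) = p^3 + 4.9*p^2 + 18.84*p - 11.884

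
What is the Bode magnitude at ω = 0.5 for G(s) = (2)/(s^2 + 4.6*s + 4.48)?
Substitute s = j*0.5: G(j0.5) = 0.364924 - 0.198422j.
|G(j0.5)| = sqrt(Re² + Im²) = 0.4154.
20*log₁₀(0.4154) = -7.63 dB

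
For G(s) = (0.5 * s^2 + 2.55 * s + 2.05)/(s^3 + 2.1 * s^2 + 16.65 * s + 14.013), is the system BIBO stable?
Denominator: s^3 + 2.1*s^2 + 16.65*s + 14.013 = (s + 0.9)(s^2 + 1.2*s + 15.57). Poles: -0.6 + 3.9j, -0.6 - 3.9j, -0.9. All Re(p)<0: Yes (stable)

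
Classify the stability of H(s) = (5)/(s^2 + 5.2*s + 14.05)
Denominator: s^2 + 5.2*s + 14.05. Poles: -2.6 + 2.7j, -2.6 - 2.7j. Stable (all poles in LHP)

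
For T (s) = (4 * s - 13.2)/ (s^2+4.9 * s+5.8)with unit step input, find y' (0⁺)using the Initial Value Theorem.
IVT: y'(0⁺) = lim_{s→∞} s²·Y(s) = lim_{s→∞} s·T(s).
deg(num) = 1, deg(den) = 2, relative degree = 1, so s·T(s) → (leading num)/(leading den) = 4/1 = 4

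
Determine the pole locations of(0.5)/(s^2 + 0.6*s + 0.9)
Set denominator = 0: s^2 + 0.6*s + 0.9 = 0 → Poles: -0.3 + 0.9j, -0.3 - 0.9j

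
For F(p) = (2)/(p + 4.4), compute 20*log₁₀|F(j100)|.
Substitute p = j*100: F(j100) = 0.0008783 - 0.0199614j.
|F(j100)| = sqrt(Re² + Im²) = 0.01998.
20*log₁₀(0.01998) = -33.99 dB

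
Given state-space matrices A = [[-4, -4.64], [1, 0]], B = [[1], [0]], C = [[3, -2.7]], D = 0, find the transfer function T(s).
T(s) = C(sI - A)⁻¹B + D.
Characteristic polynomial det(sI - A) = s^2 + 4*s + 4.64.
Numerator from C·adj(sI-A)·B + D·det(sI-A) = 3*s - 2.7.
T(s) = (3*s - 2.7)/(s^2 + 4*s + 4.64)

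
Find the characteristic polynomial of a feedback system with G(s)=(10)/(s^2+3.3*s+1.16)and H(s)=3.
Characteristic poly = G_den * H_den + G_num * H_num = (s^2 + 3.3*s + 1.16) + (30) = s^2 + 3.3*s + 31.16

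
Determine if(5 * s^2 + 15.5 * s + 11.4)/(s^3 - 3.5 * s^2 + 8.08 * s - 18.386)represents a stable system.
Denominator: s^3 - 3.5*s^2 + 8.08*s - 18.386 = (s - 2.9)(s^2 - 0.6*s + 6.34). Poles: 0.3 + 2.5j, 0.3 - 2.5j, 2.9. All Re(p)<0: No (unstable)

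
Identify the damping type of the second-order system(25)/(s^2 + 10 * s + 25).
Standard form: ωn²/(s²+2ζωn·s+ωn²) gives ωn=5, ζ=1.
Critically damped (ζ = 1)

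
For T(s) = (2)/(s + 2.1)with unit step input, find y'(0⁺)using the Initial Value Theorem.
IVT: y'(0⁺) = lim_{s→∞} s²·Y(s) = lim_{s→∞} s·T(s).
deg(num) = 0, deg(den) = 1, relative degree = 1, so s·T(s) → (leading num)/(leading den) = 2/1 = 2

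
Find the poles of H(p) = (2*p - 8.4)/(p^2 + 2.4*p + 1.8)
Set denominator = 0: p^2 + 2.4*p + 1.8 = 0 → Poles: -1.2 + 0.6j, -1.2 - 0.6j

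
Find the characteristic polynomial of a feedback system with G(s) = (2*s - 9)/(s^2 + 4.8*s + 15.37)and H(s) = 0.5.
Characteristic poly = G_den * H_den + G_num * H_num = (s^2 + 4.8*s + 15.37) + (s - 4.5) = s^2 + 5.8*s + 10.87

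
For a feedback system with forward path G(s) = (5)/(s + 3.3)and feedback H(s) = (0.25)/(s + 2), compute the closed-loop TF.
Closed-loop T = G/(1+GH).
Numerator: G_num * H_den = 5*s + 10.
Denominator: G_den * H_den + G_num * H_num = (s^2 + 5.3*s + 6.6) + (1.25) = s^2 + 5.3*s + 7.85.
T(s) = (5*s + 10)/(s^2 + 5.3*s + 7.85)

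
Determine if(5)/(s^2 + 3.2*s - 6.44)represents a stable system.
Denominator: s^2 + 3.2*s - 6.44 = (s - 1.4)(s + 4.6). Poles: -4.6, 1.4. All Re(p)<0: No (unstable)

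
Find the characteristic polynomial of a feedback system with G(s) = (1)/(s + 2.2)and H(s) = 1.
Characteristic poly = G_den * H_den + G_num * H_num = (s + 2.2) + (1) = s + 3.2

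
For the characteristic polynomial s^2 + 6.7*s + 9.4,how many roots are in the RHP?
s^2 + 6.7*s + 9.4 = (s + 4.7)(s + 2). Poles: -2, -4.7. RHP poles (Re>0): 0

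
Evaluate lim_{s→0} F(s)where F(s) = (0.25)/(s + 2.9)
DC gain = F(0) = num(0)/den(0) = 0.25/2.9 = 0.08621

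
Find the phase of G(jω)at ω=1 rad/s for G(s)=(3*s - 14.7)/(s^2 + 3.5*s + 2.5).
Substitute s = j*1: G(j1) = -0.796552 + 3.85862j.
∠G(j1) = atan2(Im, Re) = atan2(3.85862, -0.796552) = 101.66°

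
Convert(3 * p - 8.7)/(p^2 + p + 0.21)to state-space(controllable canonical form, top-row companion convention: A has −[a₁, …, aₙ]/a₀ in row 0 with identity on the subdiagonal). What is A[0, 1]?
Reachable canonical form for den = p^2 + p + 0.21: top row of A = -[a₁,a₂,...,aₙ]/a₀, ones on the subdiagonal, zeros elsewhere.
A = [[-1, -0.21], [1, 0]].
A[0,1] = -0.21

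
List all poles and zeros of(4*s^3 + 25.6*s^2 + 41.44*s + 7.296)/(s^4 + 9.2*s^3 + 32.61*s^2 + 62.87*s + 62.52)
Set denominator = 0: s^4 + 9.2*s^3 + 32.61*s^2 + 62.87*s + 62.52 = (s + 4)(s + 3)(s^2 + 2.2*s + 5.21) = 0 → Poles: -1.1 + 2j, -1.1 - 2j, -3, -4
Set numerator = 0: 4*s^3 + 25.6*s^2 + 41.44*s + 7.296 = 4*(s + 3.8)(s + 2.4)(s + 0.2) = 0 → Zeros: -0.2, -2.4, -3.8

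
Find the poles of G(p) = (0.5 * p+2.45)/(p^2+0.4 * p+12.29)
Set denominator = 0: p^2 + 0.4*p + 12.29 = 0 → Poles: -0.2 + 3.5j, -0.2 - 3.5j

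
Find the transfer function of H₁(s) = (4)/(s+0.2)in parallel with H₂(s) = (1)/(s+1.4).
Parallel: H = H₁ + H₂ = (n₁·d₂ + n₂·d₁)/(d₁·d₂).
n₁·d₂ = 4*s + 5.6. n₂·d₁ = s + 0.2. Sum = 5*s + 5.8. d₁·d₂ = s^2 + 1.6*s + 0.28.
H(s) = (5*s + 5.8)/(s^2 + 1.6*s + 0.28)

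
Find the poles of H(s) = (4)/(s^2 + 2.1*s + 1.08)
Set denominator = 0: s^2 + 2.1*s + 1.08 = (s + 1.2)(s + 0.9) = 0 → Poles: -0.9, -1.2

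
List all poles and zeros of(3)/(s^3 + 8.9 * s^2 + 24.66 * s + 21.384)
Set denominator = 0: s^3 + 8.9*s^2 + 24.66*s + 21.384 = (s + 2.7)(s + 1.8)(s + 4.4) = 0 → Poles: -1.8, -2.7, -4.4
Numerator is a nonzero constant (3) → Zeros: none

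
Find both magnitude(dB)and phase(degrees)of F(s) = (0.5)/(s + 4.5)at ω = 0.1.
Substitute s = j*0.1: F(j0.1) = 0.111056 - 0.00246792j.
|F| = 20*log₁₀(sqrt(Re²+Im²)) = -19.09 dB.
∠F = atan2(Im, Re) = -1.27°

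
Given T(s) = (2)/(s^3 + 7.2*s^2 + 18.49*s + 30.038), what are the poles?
Set denominator = 0: s^3 + 7.2*s^2 + 18.49*s + 30.038 = (s + 4.6)(s^2 + 2.6*s + 6.53) = 0 → Poles: -1.3 + 2.2j, -1.3 - 2.2j, -4.6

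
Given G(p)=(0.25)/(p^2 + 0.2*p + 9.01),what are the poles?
Set denominator = 0: p^2 + 0.2*p + 9.01 = 0 → Poles: -0.1 + 3j, -0.1 - 3j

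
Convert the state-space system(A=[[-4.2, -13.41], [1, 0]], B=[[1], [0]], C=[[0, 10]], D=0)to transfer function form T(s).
T(s) = C(sI - A)⁻¹B + D.
Characteristic polynomial det(sI - A) = s^2 + 4.2*s + 13.41.
Numerator from C·adj(sI-A)·B + D·det(sI-A) = 10.
T(s) = (10)/(s^2 + 4.2*s + 13.41)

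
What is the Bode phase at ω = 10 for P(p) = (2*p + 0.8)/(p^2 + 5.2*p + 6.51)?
Substitute p = j*10: P(j10) = 0.084339 - 0.167016j.
∠P(j10) = atan2(Im, Re) = atan2(-0.167016, 0.084339) = -63.21°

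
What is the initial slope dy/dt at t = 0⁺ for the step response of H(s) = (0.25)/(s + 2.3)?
IVT: y'(0⁺) = lim_{s→∞} s²·Y(s) = lim_{s→∞} s·H(s).
deg(num) = 0, deg(den) = 1, relative degree = 1, so s·H(s) → (leading num)/(leading den) = 0.25/1 = 0.25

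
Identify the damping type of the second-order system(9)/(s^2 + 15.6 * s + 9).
Standard form: ωn²/(s²+2ζωn·s+ωn²) gives ωn=3, ζ=2.6.
Overdamped (ζ = 2.6 > 1)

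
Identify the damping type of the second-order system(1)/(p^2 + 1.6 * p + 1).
Standard form: ωn²/(p²+2ζωn·p+ωn²) gives ωn=1, ζ=0.8.
Underdamped (ζ = 0.8 < 1)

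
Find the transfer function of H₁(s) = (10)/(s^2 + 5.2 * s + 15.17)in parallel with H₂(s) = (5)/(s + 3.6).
Parallel: H = H₁ + H₂ = (n₁·d₂ + n₂·d₁)/(d₁·d₂).
n₁·d₂ = 10*s + 36. n₂·d₁ = 5*s^2 + 26*s + 75.85. Sum = 5*s^2 + 36*s + 111.85. d₁·d₂ = s^3 + 8.8*s^2 + 33.89*s + 54.612.
H(s) = (5*s^2 + 36*s + 111.85)/(s^3 + 8.8*s^2 + 33.89*s + 54.612)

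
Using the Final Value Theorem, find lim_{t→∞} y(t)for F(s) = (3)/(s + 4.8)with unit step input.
FVT: lim_{t→∞} y(t) = lim_{s→0} s*Y(s) where Y(s) = F(s)/s.
= lim_{s→0} F(s) = F(0) = num(0)/den(0) = 3/4.8 = 0.625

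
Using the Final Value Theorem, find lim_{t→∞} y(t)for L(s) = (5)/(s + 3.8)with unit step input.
FVT: lim_{t→∞} y(t) = lim_{s→0} s*Y(s) where Y(s) = L(s)/s.
= lim_{s→0} L(s) = L(0) = num(0)/den(0) = 5/3.8 = 1.316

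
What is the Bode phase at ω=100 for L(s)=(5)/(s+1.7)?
Substitute s = j*100: L(j100) = 0.000849754 - 0.0499856j.
∠L(j100) = atan2(Im, Re) = atan2(-0.0499856, 0.000849754) = -89.03°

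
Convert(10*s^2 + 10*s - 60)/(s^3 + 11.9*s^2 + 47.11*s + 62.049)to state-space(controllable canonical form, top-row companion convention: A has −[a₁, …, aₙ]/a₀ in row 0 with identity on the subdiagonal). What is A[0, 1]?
Reachable canonical form for den = s^3 + 11.9*s^2 + 47.11*s + 62.049: top row of A = -[a₁,a₂,...,aₙ]/a₀, ones on the subdiagonal, zeros elsewhere.
A = [[-11.9, -47.11, -62.049], [1, 0, 0], [0, 1, 0]].
A[0,1] = -47.11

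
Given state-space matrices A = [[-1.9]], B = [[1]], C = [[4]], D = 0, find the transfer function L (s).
L(s) = C(sI - A)⁻¹B + D.
Characteristic polynomial det(sI - A) = s + 1.9.
Numerator from C·adj(sI-A)·B + D·det(sI-A) = 4.
L(s) = (4)/(s + 1.9)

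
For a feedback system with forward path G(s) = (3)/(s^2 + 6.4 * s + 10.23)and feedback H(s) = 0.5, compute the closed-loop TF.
Closed-loop T = G/(1+GH).
Numerator: G_num * H_den = 3.
Denominator: G_den * H_den + G_num * H_num = (s^2 + 6.4*s + 10.23) + (1.5) = s^2 + 6.4*s + 11.73.
T(s) = (3)/(s^2 + 6.4*s + 11.73)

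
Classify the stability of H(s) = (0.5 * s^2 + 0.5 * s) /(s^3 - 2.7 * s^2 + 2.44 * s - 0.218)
Denominator: s^3 - 2.7*s^2 + 2.44*s - 0.218 = (s - 0.1)(s^2 - 2.6*s + 2.18). Poles: 0.1, 1.3 + 0.7j, 1.3 - 0.7j. Unstable (3 pole(s) in RHP)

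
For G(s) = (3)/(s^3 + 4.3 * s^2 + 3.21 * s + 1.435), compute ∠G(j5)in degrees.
Substitute s = j*5: G(j5) = -0.0137628 + 0.0141372j.
∠G(j5) = atan2(Im, Re) = atan2(0.0141372, -0.0137628) = 134.23° (principal value).
Summing the individual angle contributions Σ∠(j5 − zᵢ) − Σ∠(j5 − pₖ) over the 0 zero(s) and 3 pole(s), each followed continuously from ω = 0 (DC phase referenced to (−180°, 180°]), gives -225.77°, i.e. the principal value - 360°. Continuous Bode phase = -225.77°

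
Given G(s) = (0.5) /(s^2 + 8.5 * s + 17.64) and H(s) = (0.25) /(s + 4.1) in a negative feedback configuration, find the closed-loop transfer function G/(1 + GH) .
Closed-loop T = G/(1+GH).
Numerator: G_num * H_den = 0.5*s + 2.05.
Denominator: G_den * H_den + G_num * H_num = (s^3 + 12.6*s^2 + 52.49*s + 72.324) + (0.125) = s^3 + 12.6*s^2 + 52.49*s + 72.449.
T(s) = (0.5*s + 2.05)/(s^3 + 12.6*s^2 + 52.49*s + 72.449)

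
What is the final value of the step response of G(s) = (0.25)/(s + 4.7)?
FVT: lim_{t→∞} y(t) = lim_{s→0} s*Y(s) where Y(s) = G(s)/s.
= lim_{s→0} G(s) = G(0) = num(0)/den(0) = 0.25/4.7 = 0.05319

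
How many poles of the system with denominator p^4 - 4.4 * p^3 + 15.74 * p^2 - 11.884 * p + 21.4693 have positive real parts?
p^4 - 4.4*p^3 + 15.74*p^2 - 11.884*p + 21.4693 = (p^2 - 4*p + 12.41)(p^2 - 0.4*p + 1.73). Poles: 0.2 + 1.3j, 0.2 - 1.3j, 2 + 2.9j, 2 - 2.9j. RHP poles (Re>0): 4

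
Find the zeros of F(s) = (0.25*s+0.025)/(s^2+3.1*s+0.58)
Set numerator = 0: 0.25*s + 0.025 = 0 → Zeros: -0.1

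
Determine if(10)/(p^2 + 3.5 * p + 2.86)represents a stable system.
Denominator: p^2 + 3.5*p + 2.86 = (p + 1.3)(p + 2.2). Poles: -1.3, -2.2. All Re(p)<0: Yes (stable)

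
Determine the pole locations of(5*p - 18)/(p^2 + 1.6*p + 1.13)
Set denominator = 0: p^2 + 1.6*p + 1.13 = 0 → Poles: -0.8 + 0.7j, -0.8 - 0.7j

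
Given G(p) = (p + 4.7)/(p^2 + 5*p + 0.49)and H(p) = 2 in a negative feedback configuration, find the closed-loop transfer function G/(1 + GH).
Closed-loop T = G/(1+GH).
Numerator: G_num * H_den = p + 4.7.
Denominator: G_den * H_den + G_num * H_num = (p^2 + 5*p + 0.49) + (2*p + 9.4) = p^2 + 7*p + 9.89.
T(p) = (p + 4.7)/(p^2 + 7*p + 9.89)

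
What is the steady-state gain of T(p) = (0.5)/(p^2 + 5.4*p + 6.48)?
DC gain = T(0) = num(0)/den(0) = 0.5/6.48 = 0.07716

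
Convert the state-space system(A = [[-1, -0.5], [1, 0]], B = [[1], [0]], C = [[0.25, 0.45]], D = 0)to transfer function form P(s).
P(s) = C(sI - A)⁻¹B + D.
Characteristic polynomial det(sI - A) = s^2 + s + 0.5.
Numerator from C·adj(sI-A)·B + D·det(sI-A) = 0.25*s + 0.45.
P(s) = (0.25*s + 0.45)/(s^2 + s + 0.5)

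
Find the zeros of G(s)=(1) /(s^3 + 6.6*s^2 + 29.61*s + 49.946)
Numerator is a nonzero constant (1) → Zeros: none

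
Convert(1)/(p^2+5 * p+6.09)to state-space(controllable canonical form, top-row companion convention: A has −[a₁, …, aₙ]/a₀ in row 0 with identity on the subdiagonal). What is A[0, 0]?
Reachable canonical form for den = p^2 + 5*p + 6.09: top row of A = -[a₁,a₂,...,aₙ]/a₀, ones on the subdiagonal, zeros elsewhere.
A = [[-5, -6.09], [1, 0]].
A[0,0] = -5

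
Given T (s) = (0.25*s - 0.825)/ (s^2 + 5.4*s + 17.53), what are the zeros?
Set numerator = 0: 0.25*s - 0.825 = 0 → Zeros: 3.3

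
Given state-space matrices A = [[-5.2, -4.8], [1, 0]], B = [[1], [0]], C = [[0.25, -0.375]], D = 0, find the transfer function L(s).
L(s) = C(sI - A)⁻¹B + D.
Characteristic polynomial det(sI - A) = s^2 + 5.2*s + 4.8.
Numerator from C·adj(sI-A)·B + D·det(sI-A) = 0.25*s - 0.375.
L(s) = (0.25*s - 0.375)/(s^2 + 5.2*s + 4.8)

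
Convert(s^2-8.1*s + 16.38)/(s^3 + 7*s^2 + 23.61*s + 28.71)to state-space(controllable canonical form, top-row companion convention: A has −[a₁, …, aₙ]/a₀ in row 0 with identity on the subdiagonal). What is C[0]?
Reachable canonical form: C = numerator coefficients (right-aligned, zero-padded to length n).
num = s^2 - 8.1*s + 16.38, C = [[1, -8.1, 16.38]].
C[0] = 1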